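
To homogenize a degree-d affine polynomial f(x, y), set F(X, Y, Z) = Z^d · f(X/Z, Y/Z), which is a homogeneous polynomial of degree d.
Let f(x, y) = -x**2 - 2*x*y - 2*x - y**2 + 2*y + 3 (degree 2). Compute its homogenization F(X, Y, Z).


F(X, Y, Z) = -X**2 - 2*X*Y - 2*X*Z - Y**2 + 2*Y*Z + 3*Z**2

deg(f) = 2.
Substitute x = X/Z, y = Y/Z into f, then multiply by Z^2.
  monomial -1·x^2·y^0 ↦ -1·X^2·Y^0·Z^0.
  monomial -2·x^1·y^1 ↦ -2·X^1·Y^1·Z^0.
  monomial -2·x^1·y^0 ↦ -2·X^1·Y^0·Z^1.
  monomial -1·x^0·y^2 ↦ -1·X^0·Y^2·Z^0.
  monomial 2·x^0·y^1 ↦ 2·X^0·Y^1·Z^1.
  monomial 3·x^0·y^0 ↦ 3·X^0·Y^0·Z^2.
Collecting: F(X, Y, Z) = -X**2 - 2*X*Y - 2*X*Z - Y**2 + 2*Y*Z + 3*Z**2.


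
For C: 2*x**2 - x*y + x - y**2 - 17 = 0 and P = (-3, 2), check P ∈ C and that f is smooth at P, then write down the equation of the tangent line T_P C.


Tangent line at P: -13*x - y - 37 = 0.

Step 1: f(-3, 2) = 0, so P lies on C.
Step 2: partial derivatives
  f_x(x, y) = 4*x - y + 1, f_y(x, y) = -x - 2*y.
  f_x(P) = -13, f_y(P) = -1 (gradient nonzero, so P is smooth).
Step 3: tangent line at P: -13·(x − -3) + -1·(y − 2) = 0.
Expanding: -13*x - y - 37 = 0.


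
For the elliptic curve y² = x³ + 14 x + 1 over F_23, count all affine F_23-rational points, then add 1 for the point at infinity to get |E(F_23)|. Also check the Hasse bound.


Affine points = {(0, 1), (0, 22), (1, 4), (1, 19), (3, 1), (3, 22), (4, 11), (4, 12), (5, 9), (5, 14), (6, 5), (6, 18), (8, 2), (8, 21), (17, 0), (18, 6), (18, 17), (20, 1), (20, 22), (22, 3), (22, 20)}; affine count = 21; |E(F_23)| = 22.

Discriminant check: Δ ∝ 4a³ + 27b² = 4·14³ + 27·1² = 4·2744 + 27·1 ≡ 9 (mod 23). Nonzero ⇒ E is nonsingular.
For each x ∈ F_23, compute rhs = x³ + 14·x + 1 mod 23, then count y ∈ F_23 with y² ≡ rhs.
  x = 0: rhs = 1, matching y values: 1, 22 (2 points).
  x = 1: rhs = 16, matching y values: 4, 19 (2 points).
  x = 2: rhs = 14, matching y values: none (0 points).
  x = 3: rhs = 1, matching y values: 1, 22 (2 points).
  x = 4: rhs = 6, matching y values: 11, 12 (2 points).
  x = 5: rhs = 12, matching y values: 9, 14 (2 points).
  x = 6: rhs = 2, matching y values: 5, 18 (2 points).
  x = 7: rhs = 5, matching y values: none (0 points).
  x = 8: rhs = 4, matching y values: 2, 21 (2 points).
  x = 9: rhs = 5, matching y values: none (0 points).
  x = 10: rhs = 14, matching y values: none (0 points).
  x = 11: rhs = 14, matching y values: none (0 points).
  x = 12: rhs = 11, matching y values: none (0 points).
  x = 13: rhs = 11, matching y values: none (0 points).
  x = 14: rhs = 20, matching y values: none (0 points).
  x = 15: rhs = 21, matching y values: none (0 points).
  x = 16: rhs = 20, matching y values: none (0 points).
  x = 17: rhs = 0, matching y values: 0 (1 points).
  x = 18: rhs = 13, matching y values: 6, 17 (2 points).
  x = 19: rhs = 19, matching y values: none (0 points).
  x = 20: rhs = 1, matching y values: 1, 22 (2 points).
  x = 21: rhs = 11, matching y values: none (0 points).
  x = 22: rhs = 9, matching y values: 3, 20 (2 points).
Total affine count: 21.
Full point count |E(F_23)| = 21 + 1 = 22.
Hasse bound: |22 − (23+1)| = |-2| = 2 ≤ 2√23 ≈ 9.5917 ✓.


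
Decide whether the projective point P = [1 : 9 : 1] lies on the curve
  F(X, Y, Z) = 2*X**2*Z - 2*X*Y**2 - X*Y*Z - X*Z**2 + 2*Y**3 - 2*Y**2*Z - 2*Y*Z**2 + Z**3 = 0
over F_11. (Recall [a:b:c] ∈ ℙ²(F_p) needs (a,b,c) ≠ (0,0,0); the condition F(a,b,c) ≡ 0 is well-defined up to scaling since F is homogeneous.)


F(1,9,1) ≡ 9 (mod 11); P is NOT on the curve.

Evaluate F(1, 9, 1) term-by-term (mod 11).
  2*X**2*Z ↦ 2·1·1·1 = 2
  -2*X*Y**2 ↦ -2·1·81·1 = -162
  -X*Y*Z ↦ -1·1·9·1 = -9
  -X*Z**2 ↦ -1·1·1·1 = -1
  2*Y**3 ↦ 2·1·729·1 = 1458
  -2*Y**2*Z ↦ -2·1·81·1 = -162
  -2*Y*Z**2 ↦ -2·1·9·1 = -18
  Z**3 ↦ 1·1·1·1 = 1
Sum: F(1, 9, 1) = (2) + (-162) + (-9) + (-1) + (1458) + (-162) + (-18) + (1) = 1109.
Reducing mod 11: 1109 ≡ 9 (mod 11).
Since F(a, b, c) ≡ 9 ≠ 0 (mod 11), P does NOT lie on the curve.


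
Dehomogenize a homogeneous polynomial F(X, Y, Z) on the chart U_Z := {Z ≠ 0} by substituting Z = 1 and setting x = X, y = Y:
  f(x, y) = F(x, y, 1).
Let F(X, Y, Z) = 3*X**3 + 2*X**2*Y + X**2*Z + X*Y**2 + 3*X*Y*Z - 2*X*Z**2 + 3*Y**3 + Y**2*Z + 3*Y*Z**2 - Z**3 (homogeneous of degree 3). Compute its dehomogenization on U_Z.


f(x, y) = 3*x**3 + 2*x**2*y + x**2 + x*y**2 + 3*x*y - 2*x + 3*y**3 + y**2 + 3*y - 1

On U_Z we set Z = 1. Each monomial c·X^i·Y^j·Z^k in F becomes c·x^i·y^j·1^k = c·x^i·y^j.
Substituting Z = 1: F(X, Y, 1) = 3*x**3 + 2*x**2*y + x**2 + x*y**2 + 3*x*y - 2*x + 3*y**3 + y**2 + 3*y - 1.
Note: deg(f) ≤ deg(F) = 3; strict inequality happens when F is divisible by Z (lost terms).


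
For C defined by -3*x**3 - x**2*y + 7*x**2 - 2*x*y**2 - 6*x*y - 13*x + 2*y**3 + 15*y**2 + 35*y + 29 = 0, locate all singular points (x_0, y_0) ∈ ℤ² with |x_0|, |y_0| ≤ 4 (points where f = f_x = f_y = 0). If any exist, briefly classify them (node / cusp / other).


Singular points: {(1, -2)}; classification: cusp.

Compute partial derivatives:
  f_x = -9*x**2 - 2*x*y + 14*x - 2*y**2 - 6*y - 13.
  f_y = -x**2 - 4*x*y - 6*x + 6*y**2 + 30*y + 35.
Scan x_0 ∈ {−4, ..., 4}. For each x_0, f_y(x_0, y) is a polynomial in y; find its integer roots y ∈ {−4, ..., 4}, then test f_x and f at those candidates.
  x = -4: f_y(-4, y) = 6*y**2 + 46*y + 43; no integer root y with |y| ≤ 4.
  x = -3: f_y(-3, y) = 6*y**2 + 42*y + 44; no integer root y with |y| ≤ 4.
  x = -2: f_y(-2, y) = 6*y**2 + 38*y + 43; no integer root y with |y| ≤ 4.
  x = -1: f_y(-1, y) = 6*y**2 + 34*y + 40; vanishes at y ∈ {-4}. (-1, -4): f_x = -52 ≠ 0.
  x = 0: f_y(0, y) = 6*y**2 + 30*y + 35; no integer root y with |y| ≤ 4.
  x = 1: f_y(1, y) = 6*y**2 + 26*y + 28; vanishes at y ∈ {-2}. (1, -2): f_x = 0, f = 0 — SINGULAR.
  x = 2: f_y(2, y) = 6*y**2 + 22*y + 19; no integer root y with |y| ≤ 4.
  x = 3: f_y(3, y) = 6*y**2 + 18*y + 8; no integer root y with |y| ≤ 4.
  x = 4: f_y(4, y) = 6*y**2 + 14*y - 5; no integer root y with |y| ≤ 4.
Only singular point on the grid: (1, -2).
Classify: substitute x = 1 + u, y = -2 + v and expand: f = -3*u**3 - u**2*v - 2*u*v**2 + 2*v**3 + v**2.
No constant or linear terms (consistent with a singular point). Quadratic part: v**2. Cubic part: -3*u**3 - u**2*v - 2*u*v**2 + 2*v**3.
The quadratic part v**2 is a perfect square, so there is a single (double) tangent line v = 0, i.e. y = -2. Restricting the cubic part to that line (v = 0) leaves -3*u**3 ≠ 0, so f is not divisible by v and the branch is v² ≈ 3*u**3 to lowest order — this is a cusp.
Classification: cusp.


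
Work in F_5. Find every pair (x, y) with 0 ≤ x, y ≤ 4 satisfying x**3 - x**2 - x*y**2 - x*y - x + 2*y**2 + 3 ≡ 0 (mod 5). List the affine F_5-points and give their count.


Affine F_5-points: {(0, 1), (0, 4), (2, 0), (3, 3), (3, 4)}; count = 5.

For each of the 25 pairs (x, y) ∈ F_5², evaluate f(x, y) mod 5. Record the zeros.
  x = 0: [0↦3, 1↦0, 2↦1, 3↦1, 4↦0]  zeros at y ∈ {1, 4}
  x = 1: [0↦2, 1↦2, 2↦4, 3↦3, 4↦4]  zeros at y ∈ ∅
  x = 2: [0↦0, 1↦3, 2↦1, 3↦4, 4↦2]  zeros at y ∈ {0}
  x = 3: [0↦3, 1↦4, 2↦3, 3↦0, 4↦0]  zeros at y ∈ {3, 4}
  x = 4: [0↦2, 1↦1, 2↦1, 3↦2, 4↦4]  zeros at y ∈ ∅
Collecting zeros: affine points = {(0, 1), (0, 4), (2, 0), (3, 3), (3, 4)}.
Total count |C(F_5)_aff| = 5.


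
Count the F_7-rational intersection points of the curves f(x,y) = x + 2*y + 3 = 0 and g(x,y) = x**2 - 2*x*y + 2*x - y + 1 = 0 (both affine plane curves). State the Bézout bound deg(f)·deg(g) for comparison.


Common zeros: ∅; count = 0; Bézout bound = 2.

deg(f) = 1, deg(g) = 2, so Bézout bound = 2.
Scan x ∈ F_7. For each x, list the y ∈ F_7 with f(x, y) ≡ 0 and those with g(x, y) ≡ 0 (mod 7); the common zeros in that column are the intersection.
  x = 0: f ≡ 0 at y ∈ {2}; g ≡ 0 at y ∈ {1}; common: ∅.
  x = 1: f ≡ 0 at y ∈ {5}; g ≡ 0 at y ∈ {6}; common: ∅.
  x = 2: f ≡ 0 at y ∈ {1}; g ≡ 0 at y ∈ {6}; common: ∅.
  x = 3: f ≡ 0 at y ∈ {4}; g ≡ 0 at y ∈ ∅; common: ∅.
  x = 4: f ≡ 0 at y ∈ {0}; g ≡ 0 at y ∈ {2}; common: ∅.
  x = 5: f ≡ 0 at y ∈ {3}; g ≡ 0 at y ∈ {2}; common: ∅.
  x = 6: f ≡ 0 at y ∈ {6}; g ≡ 0 at y ∈ {0}; common: ∅.
Collecting: common zeros = ∅, so the count is 0.
Comparison with the Bézout bound: 0 ≤ 2 = deg(f)·deg(g), as expected for curves with no common component (the affine F_7-count falls short of the bound because intersections may lie at infinity, over extension fields, or carry multiplicity).


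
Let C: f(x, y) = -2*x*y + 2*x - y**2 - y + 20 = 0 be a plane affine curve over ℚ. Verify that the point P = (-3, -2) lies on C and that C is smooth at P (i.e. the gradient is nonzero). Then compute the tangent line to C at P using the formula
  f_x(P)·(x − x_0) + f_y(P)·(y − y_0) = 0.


Tangent line at P: 6*x + 9*y + 36 = 0.

Step 1: f(-3, -2) = 0, so P lies on C.
Step 2: partial derivatives
  f_x(x, y) = 2 - 2*y, f_y(x, y) = -2*x - 2*y - 1.
  f_x(P) = 6, f_y(P) = 9 (gradient nonzero, so P is smooth).
Step 3: tangent line at P: 6·(x − -3) + 9·(y − -2) = 0.
Expanding: 6*x + 9*y + 36 = 0.


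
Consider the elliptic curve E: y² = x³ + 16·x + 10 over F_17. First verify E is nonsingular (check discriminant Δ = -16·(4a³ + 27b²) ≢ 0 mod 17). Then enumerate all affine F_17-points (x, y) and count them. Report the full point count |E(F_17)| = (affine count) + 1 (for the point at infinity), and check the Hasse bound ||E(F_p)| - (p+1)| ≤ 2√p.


Affine points = {(2, 4), (2, 13), (3, 0), (4, 6), (4, 11), (6, 4), (6, 13), (8, 2), (8, 15), (9, 4), (9, 13), (11, 2), (11, 15), (12, 3), (12, 14), (13, 1), (13, 16), (15, 2), (15, 15)}; affine count = 19; |E(F_17)| = 20.

Discriminant check: Δ ∝ 4a³ + 27b² = 4·16³ + 27·10² = 4·4096 + 27·100 ≡ 10 (mod 17). Nonzero ⇒ E is nonsingular.
For each x ∈ F_17, compute rhs = x³ + 16·x + 10 mod 17, then count y ∈ F_17 with y² ≡ rhs.
  x = 0: rhs = 10, matching y values: none (0 points).
  x = 1: rhs = 10, matching y values: none (0 points).
  x = 2: rhs = 16, matching y values: 4, 13 (2 points).
  x = 3: rhs = 0, matching y values: 0 (1 points).
  x = 4: rhs = 2, matching y values: 6, 11 (2 points).
  x = 5: rhs = 11, matching y values: none (0 points).
  x = 6: rhs = 16, matching y values: 4, 13 (2 points).
  x = 7: rhs = 6, matching y values: none (0 points).
  x = 8: rhs = 4, matching y values: 2, 15 (2 points).
  x = 9: rhs = 16, matching y values: 4, 13 (2 points).
  x = 10: rhs = 14, matching y values: none (0 points).
  x = 11: rhs = 4, matching y values: 2, 15 (2 points).
  x = 12: rhs = 9, matching y values: 3, 14 (2 points).
  x = 13: rhs = 1, matching y values: 1, 16 (2 points).
  x = 14: rhs = 3, matching y values: none (0 points).
  x = 15: rhs = 4, matching y values: 2, 15 (2 points).
  x = 16: rhs = 10, matching y values: none (0 points).
Total affine count: 19.
Full point count |E(F_17)| = 19 + 1 = 20.
Hasse bound: |20 − (17+1)| = |2| = 2 ≤ 2√17 ≈ 8.2462 ✓.


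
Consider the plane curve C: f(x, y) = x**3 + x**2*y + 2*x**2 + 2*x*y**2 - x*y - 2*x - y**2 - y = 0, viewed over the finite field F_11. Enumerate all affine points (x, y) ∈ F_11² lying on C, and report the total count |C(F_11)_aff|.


Affine F_11-points: {(0, 0), (0, 10), (2, 9), (3, 3), (3, 7), (4, 0), (5, 0), (5, 4), (6, 3), (7, 2), (7, 5), (8, 3), (8, 8), (10, 6), (10, 9)}; count = 15.

For each of the 121 pairs (x, y) ∈ F_11², evaluate f(x, y) mod 11. Record the zeros.
  x = 0: [0↦0, 1↦9, 2↦5, 3↦10, 4↦2, 5↦3, 6↦2, 7↦10, 8↦5, 9↦9, 10↦0]  zeros at y ∈ {0, 10}
  x = 1: [0↦1, 1↦1, 2↦3, 3↦7, 4↦2, 5↦10, 6↦9, 7↦10, 8↦2, 9↦7, 10↦3]  zeros at y ∈ ∅
  x = 2: [0↦1, 1↦5, 2↦4, 3↦9, 4↦9, 5↦4, 6↦5, 7↦1, 8↦3, 9↦0, 10↦3]  zeros at y ∈ {9}
  x = 3: [0↦6, 1↦5, 2↦3, 3↦0, 4↦7, 5↦2, 6↦7, 7↦0, 8↦3, 9↦5, 10↦6]  zeros at y ∈ {3, 7}
  x = 4: [0↦0, 1↦7, 2↦6, 3↦8, 4↦2, 5↦10, 6↦10, 7↦2, 8↦8, 9↦6, 10↦7]  zeros at y ∈ {0}
  x = 5: [0↦0, 1↦6, 2↦8, 3↦6, 4↦0, 5↦1, 6↦9, 7↦2, 8↦2, 9↦9, 10↦1]  zeros at y ∈ {0, 4}
  x = 6: [0↦1, 1↦8, 2↦4, 3↦0, 4↦7, 5↦3, 6↦10, 7↦6, 8↦2, 9↦9, 10↦5]  zeros at y ∈ {3}
  x = 7: [0↦9, 1↦8, 2↦0, 3↦7, 4↦7, 5↦0, 6↦8, 7↦9, 8↦3, 9↦1, 10↦3]  zeros at y ∈ {2, 5}
  x = 8: [0↦8, 1↦1, 2↦2, 3↦0, 4↦6, 5↦9, 6↦9, 7↦6, 8↦0, 9↦2, 10↦1]  zeros at y ∈ {3, 8}
  x = 9: [0↦4, 1↦4, 2↦5, 3↦7, 4↦10, 5↦3, 6↦8, 7↦3, 8↦10, 9↦7, 10↦5]  zeros at y ∈ ∅
  x = 10: [0↦3, 1↦1, 2↦4, 3↦1, 4↦3, 5↦10, 6↦0, 7↦6, 8↦6, 9↦0, 10↦10]  zeros at y ∈ {6, 9}
Collecting zeros: affine points = {(0, 0), (0, 10), (2, 9), (3, 3), (3, 7), (4, 0), (5, 0), (5, 4), (6, 3), (7, 2), (7, 5), (8, 3), (8, 8), (10, 6), (10, 9)}.
Total count |C(F_11)_aff| = 15.


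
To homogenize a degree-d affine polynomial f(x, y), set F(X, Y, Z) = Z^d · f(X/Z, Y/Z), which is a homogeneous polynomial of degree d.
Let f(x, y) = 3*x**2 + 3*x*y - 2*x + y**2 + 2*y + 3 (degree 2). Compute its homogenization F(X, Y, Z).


F(X, Y, Z) = 3*X**2 + 3*X*Y - 2*X*Z + Y**2 + 2*Y*Z + 3*Z**2

deg(f) = 2.
Substitute x = X/Z, y = Y/Z into f, then multiply by Z^2.
  monomial 3·x^2·y^0 ↦ 3·X^2·Y^0·Z^0.
  monomial 3·x^1·y^1 ↦ 3·X^1·Y^1·Z^0.
  monomial -2·x^1·y^0 ↦ -2·X^1·Y^0·Z^1.
  monomial 1·x^0·y^2 ↦ 1·X^0·Y^2·Z^0.
  monomial 2·x^0·y^1 ↦ 2·X^0·Y^1·Z^1.
  monomial 3·x^0·y^0 ↦ 3·X^0·Y^0·Z^2.
Collecting: F(X, Y, Z) = 3*X**2 + 3*X*Y - 2*X*Z + Y**2 + 2*Y*Z + 3*Z**2.


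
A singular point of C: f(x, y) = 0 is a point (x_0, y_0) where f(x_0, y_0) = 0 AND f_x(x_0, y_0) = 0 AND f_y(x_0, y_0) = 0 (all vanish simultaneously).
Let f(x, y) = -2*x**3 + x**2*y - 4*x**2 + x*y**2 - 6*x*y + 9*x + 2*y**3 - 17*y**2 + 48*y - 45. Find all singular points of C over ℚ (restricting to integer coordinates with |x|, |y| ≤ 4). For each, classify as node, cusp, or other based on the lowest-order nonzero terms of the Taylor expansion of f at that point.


Singular points: {(0, 3)}; classification: node.

Compute partial derivatives:
  f_x = -6*x**2 + 2*x*y - 8*x + y**2 - 6*y + 9.
  f_y = x**2 + 2*x*y - 6*x + 6*y**2 - 34*y + 48.
Scan x_0 ∈ {−4, ..., 4}. For each x_0, f_y(x_0, y) is a polynomial in y; find its integer roots y ∈ {−4, ..., 4}, then test f_x and f at those candidates.
  x = -4: f_y(-4, y) = 6*y**2 - 42*y + 88; no integer root y with |y| ≤ 4.
  x = -3: f_y(-3, y) = 6*y**2 - 40*y + 75; no integer root y with |y| ≤ 4.
  x = -2: f_y(-2, y) = 6*y**2 - 38*y + 64; no integer root y with |y| ≤ 4.
  x = -1: f_y(-1, y) = 6*y**2 - 36*y + 55; no integer root y with |y| ≤ 4.
  x = 0: f_y(0, y) = 6*y**2 - 34*y + 48; vanishes at y ∈ {3}. (0, 3): f_x = 0, f = 0 — SINGULAR.
  x = 1: f_y(1, y) = 6*y**2 - 32*y + 43; no integer root y with |y| ≤ 4.
  x = 2: f_y(2, y) = 6*y**2 - 30*y + 40; no integer root y with |y| ≤ 4.
  x = 3: f_y(3, y) = 6*y**2 - 28*y + 39; no integer root y with |y| ≤ 4.
  x = 4: f_y(4, y) = 6*y**2 - 26*y + 40; no integer root y with |y| ≤ 4.
Only singular point on the grid: (0, 3).
Classify: substitute x = 0 + u, y = 3 + v and expand: f = -2*u**3 + u**2*v - u**2 + u*v**2 + 2*v**3 + v**2.
No constant or linear terms (consistent with a singular point). Quadratic part: -u**2 + v**2. Cubic part: -2*u**3 + u**2*v + u*v**2 + 2*v**3.
The quadratic part v**2 - u**2 = (v − u)(v + u) splits into two distinct linear factors, so there are two distinct tangent lines y − 3 = ±(x − 0) — this is a node (ordinary double point).
Classification: node.


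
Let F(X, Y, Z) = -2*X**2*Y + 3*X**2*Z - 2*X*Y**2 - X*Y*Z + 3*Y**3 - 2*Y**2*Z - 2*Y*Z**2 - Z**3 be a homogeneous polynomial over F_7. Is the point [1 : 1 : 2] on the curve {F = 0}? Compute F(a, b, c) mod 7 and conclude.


F(1,1,2) ≡ 4 (mod 7); P is NOT on the curve.

Evaluate F(1, 1, 2) term-by-term (mod 7).
  -2*X**2*Y ↦ -2·1·1·1 = -2
  3*X**2*Z ↦ 3·1·1·2 = 6
  -2*X*Y**2 ↦ -2·1·1·1 = -2
  -X*Y*Z ↦ -1·1·1·2 = -2
  3*Y**3 ↦ 3·1·1·1 = 3
  -2*Y**2*Z ↦ -2·1·1·2 = -4
  -2*Y*Z**2 ↦ -2·1·1·4 = -8
  -Z**3 ↦ -1·1·1·8 = -8
Sum: F(1, 1, 2) = (-2) + (6) + (-2) + (-2) + (3) + (-4) + (-8) + (-8) = -17.
Reducing mod 7: -17 ≡ 4 (mod 7).
Since F(a, b, c) ≡ 4 ≠ 0 (mod 7), P does NOT lie on the curve.


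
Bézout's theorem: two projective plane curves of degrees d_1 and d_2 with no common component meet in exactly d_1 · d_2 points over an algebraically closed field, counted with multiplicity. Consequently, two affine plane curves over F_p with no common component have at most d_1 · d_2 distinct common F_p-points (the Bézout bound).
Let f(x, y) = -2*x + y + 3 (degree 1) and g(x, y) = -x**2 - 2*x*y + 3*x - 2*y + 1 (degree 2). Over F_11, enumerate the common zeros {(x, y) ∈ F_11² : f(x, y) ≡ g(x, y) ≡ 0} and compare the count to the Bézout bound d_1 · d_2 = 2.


Common zeros: {(6, 9)}; count = 1; Bézout bound = 2.

deg(f) = 1, deg(g) = 2, so Bézout bound = 2.
Scan x ∈ F_11. For each x, list the y ∈ F_11 with f(x, y) ≡ 0 and those with g(x, y) ≡ 0 (mod 11); the common zeros in that column are the intersection.
  x = 0: f ≡ 0 at y ∈ {8}; g ≡ 0 at y ∈ {6}; common: ∅.
  x = 1: f ≡ 0 at y ∈ {10}; g ≡ 0 at y ∈ {9}; common: ∅.
  x = 2: f ≡ 0 at y ∈ {1}; g ≡ 0 at y ∈ {6}; common: ∅.
  x = 3: f ≡ 0 at y ∈ {3}; g ≡ 0 at y ∈ {7}; common: ∅.
  x = 4: f ≡ 0 at y ∈ {5}; g ≡ 0 at y ∈ {3}; common: ∅.
  x = 5: f ≡ 0 at y ∈ {7}; g ≡ 0 at y ∈ {2}; common: ∅.
  x = 6: f ≡ 0 at y ∈ {9}; g ≡ 0 at y ∈ {9}; common: {9}.
  x = 7: f ≡ 0 at y ∈ {0}; g ≡ 0 at y ∈ {10}; common: ∅.
  x = 8: f ≡ 0 at y ∈ {2}; g ≡ 0 at y ∈ {7}; common: ∅.
  x = 9: f ≡ 0 at y ∈ {4}; g ≡ 0 at y ∈ {10}; common: ∅.
  x = 10: f ≡ 0 at y ∈ {6}; g ≡ 0 at y ∈ ∅; common: ∅.
Collecting: common zeros = {(6, 9)}, so the count is 1.
Comparison with the Bézout bound: 1 ≤ 2 = deg(f)·deg(g), as expected for curves with no common component (the affine F_11-count falls short of the bound because intersections may lie at infinity, over extension fields, or carry multiplicity).


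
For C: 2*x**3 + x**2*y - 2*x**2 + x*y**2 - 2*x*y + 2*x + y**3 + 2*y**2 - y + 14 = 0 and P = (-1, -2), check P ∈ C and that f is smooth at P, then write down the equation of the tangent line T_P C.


Tangent line at P: 24*x + 10*y + 44 = 0.

Step 1: f(-1, -2) = 0, so P lies on C.
Step 2: partial derivatives
  f_x(x, y) = 6*x**2 + 2*x*y - 4*x + y**2 - 2*y + 2, f_y(x, y) = x**2 + 2*x*y - 2*x + 3*y**2 + 4*y - 1.
  f_x(P) = 24, f_y(P) = 10 (gradient nonzero, so P is smooth).
Step 3: tangent line at P: 24·(x − -1) + 10·(y − -2) = 0.
Expanding: 24*x + 10*y + 44 = 0.


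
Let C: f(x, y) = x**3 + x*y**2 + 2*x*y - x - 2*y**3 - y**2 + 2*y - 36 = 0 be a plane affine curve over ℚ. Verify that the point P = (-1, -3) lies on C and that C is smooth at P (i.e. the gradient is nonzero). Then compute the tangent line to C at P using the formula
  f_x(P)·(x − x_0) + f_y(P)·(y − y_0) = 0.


Tangent line at P: 5*x - 42*y - 121 = 0.

Step 1: f(-1, -3) = 0, so P lies on C.
Step 2: partial derivatives
  f_x(x, y) = 3*x**2 + y**2 + 2*y - 1, f_y(x, y) = 2*x*y + 2*x - 6*y**2 - 2*y + 2.
  f_x(P) = 5, f_y(P) = -42 (gradient nonzero, so P is smooth).
Step 3: tangent line at P: 5·(x − -1) + -42·(y − -3) = 0.
Expanding: 5*x - 42*y - 121 = 0.


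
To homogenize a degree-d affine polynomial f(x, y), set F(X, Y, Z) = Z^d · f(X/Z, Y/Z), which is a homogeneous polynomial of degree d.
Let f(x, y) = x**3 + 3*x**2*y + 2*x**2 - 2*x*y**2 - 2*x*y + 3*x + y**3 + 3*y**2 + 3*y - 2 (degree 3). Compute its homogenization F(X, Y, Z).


F(X, Y, Z) = X**3 + 3*X**2*Y + 2*X**2*Z - 2*X*Y**2 - 2*X*Y*Z + 3*X*Z**2 + Y**3 + 3*Y**2*Z + 3*Y*Z**2 - 2*Z**3

deg(f) = 3.
Substitute x = X/Z, y = Y/Z into f, then multiply by Z^3.
  monomial 1·x^3·y^0 ↦ 1·X^3·Y^0·Z^0.
  monomial 3·x^2·y^1 ↦ 3·X^2·Y^1·Z^0.
  monomial 2·x^2·y^0 ↦ 2·X^2·Y^0·Z^1.
  monomial -2·x^1·y^2 ↦ -2·X^1·Y^2·Z^0.
  monomial -2·x^1·y^1 ↦ -2·X^1·Y^1·Z^1.
  monomial 3·x^1·y^0 ↦ 3·X^1·Y^0·Z^2.
  monomial 1·x^0·y^3 ↦ 1·X^0·Y^3·Z^0.
  monomial 3·x^0·y^2 ↦ 3·X^0·Y^2·Z^1.
  monomial 3·x^0·y^1 ↦ 3·X^0·Y^1·Z^2.
  monomial -2·x^0·y^0 ↦ -2·X^0·Y^0·Z^3.
Collecting: F(X, Y, Z) = X**3 + 3*X**2*Y + 2*X**2*Z - 2*X*Y**2 - 2*X*Y*Z + 3*X*Z**2 + Y**3 + 3*Y**2*Z + 3*Y*Z**2 - 2*Z**3.


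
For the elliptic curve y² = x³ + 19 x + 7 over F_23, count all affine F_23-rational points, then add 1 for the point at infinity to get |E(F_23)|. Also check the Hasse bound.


Affine points = {(1, 2), (1, 21), (4, 3), (4, 20), (7, 0), (8, 2), (8, 21), (10, 1), (10, 22), (11, 11), (11, 12), (12, 10), (12, 13), (13, 6), (13, 17), (14, 2), (14, 21)}; affine count = 17; |E(F_23)| = 18.

Discriminant check: Δ ∝ 4a³ + 27b² = 4·19³ + 27·7² = 4·6859 + 27·49 ≡ 9 (mod 23). Nonzero ⇒ E is nonsingular.
For each x ∈ F_23, compute rhs = x³ + 19·x + 7 mod 23, then count y ∈ F_23 with y² ≡ rhs.
  x = 0: rhs = 7, matching y values: none (0 points).
  x = 1: rhs = 4, matching y values: 2, 21 (2 points).
  x = 2: rhs = 7, matching y values: none (0 points).
  x = 3: rhs = 22, matching y values: none (0 points).
  x = 4: rhs = 9, matching y values: 3, 20 (2 points).
  x = 5: rhs = 20, matching y values: none (0 points).
  x = 6: rhs = 15, matching y values: none (0 points).
  x = 7: rhs = 0, matching y values: 0 (1 points).
  x = 8: rhs = 4, matching y values: 2, 21 (2 points).
  x = 9: rhs = 10, matching y values: none (0 points).
  x = 10: rhs = 1, matching y values: 1, 22 (2 points).
  x = 11: rhs = 6, matching y values: 11, 12 (2 points).
  x = 12: rhs = 8, matching y values: 10, 13 (2 points).
  x = 13: rhs = 13, matching y values: 6, 17 (2 points).
  x = 14: rhs = 4, matching y values: 2, 21 (2 points).
  x = 15: rhs = 10, matching y values: none (0 points).
  x = 16: rhs = 14, matching y values: none (0 points).
  x = 17: rhs = 22, matching y values: none (0 points).
  x = 18: rhs = 17, matching y values: none (0 points).
  x = 19: rhs = 5, matching y values: none (0 points).
  x = 20: rhs = 15, matching y values: none (0 points).
  x = 21: rhs = 7, matching y values: none (0 points).
  x = 22: rhs = 10, matching y values: none (0 points).
Total affine count: 17.
Full point count |E(F_23)| = 17 + 1 = 18.
Hasse bound: |18 − (23+1)| = |-6| = 6 ≤ 2√23 ≈ 9.5917 ✓.


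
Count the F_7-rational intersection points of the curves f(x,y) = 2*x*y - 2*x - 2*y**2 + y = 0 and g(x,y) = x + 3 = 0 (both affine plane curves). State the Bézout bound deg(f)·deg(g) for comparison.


Common zeros: ∅; count = 0; Bézout bound = 2.

deg(f) = 2, deg(g) = 1, so Bézout bound = 2.
Scan x ∈ F_7. For each x, list the y ∈ F_7 with f(x, y) ≡ 0 and those with g(x, y) ≡ 0 (mod 7); the common zeros in that column are the intersection.
  x = 0: f ≡ 0 at y ∈ {0, 4}; g ≡ 0 at y ∈ ∅; common: ∅.
  x = 1: f ≡ 0 at y ∈ {6}; g ≡ 0 at y ∈ ∅; common: ∅.
  x = 2: f ≡ 0 at y ∈ {3}; g ≡ 0 at y ∈ ∅; common: ∅.
  x = 3: f ≡ 0 at y ∈ {2, 5}; g ≡ 0 at y ∈ ∅; common: ∅.
  x = 4: f ≡ 0 at y ∈ ∅; g ≡ 0 at y ∈ {0, 1, 2, 3, 4, 5, 6}; common: ∅.
  x = 5: f ≡ 0 at y ∈ ∅; g ≡ 0 at y ∈ ∅; common: ∅.
  x = 6: f ≡ 0 at y ∈ ∅; g ≡ 0 at y ∈ ∅; common: ∅.
Collecting: common zeros = ∅, so the count is 0.
Comparison with the Bézout bound: 0 ≤ 2 = deg(f)·deg(g), as expected for curves with no common component (the affine F_7-count falls short of the bound because intersections may lie at infinity, over extension fields, or carry multiplicity).


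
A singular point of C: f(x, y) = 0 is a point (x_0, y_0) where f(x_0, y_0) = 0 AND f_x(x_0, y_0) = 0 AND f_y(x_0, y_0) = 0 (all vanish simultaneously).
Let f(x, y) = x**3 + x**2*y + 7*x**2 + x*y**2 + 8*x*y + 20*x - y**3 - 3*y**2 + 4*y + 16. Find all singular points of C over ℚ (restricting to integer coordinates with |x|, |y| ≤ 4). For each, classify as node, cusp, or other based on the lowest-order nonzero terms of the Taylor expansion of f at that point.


Singular points: {(-2, -2)}; classification: node.

Compute partial derivatives:
  f_x = 3*x**2 + 2*x*y + 14*x + y**2 + 8*y + 20.
  f_y = x**2 + 2*x*y + 8*x - 3*y**2 - 6*y + 4.
Scan x_0 ∈ {−4, ..., 4}. For each x_0, f_y(x_0, y) is a polynomial in y; find its integer roots y ∈ {−4, ..., 4}, then test f_x and f at those candidates.
  x = -4: f_y(-4, y) = -3*y**2 - 14*y - 12; no integer root y with |y| ≤ 4.
  x = -3: f_y(-3, y) = -3*y**2 - 12*y - 11; no integer root y with |y| ≤ 4.
  x = -2: f_y(-2, y) = -3*y**2 - 10*y - 8; vanishes at y ∈ {-2}. (-2, -2): f_x = 0, f = 0 — SINGULAR.
  x = -1: f_y(-1, y) = -3*y**2 - 8*y - 3; no integer root y with |y| ≤ 4.
  x = 0: f_y(0, y) = -3*y**2 - 6*y + 4; no integer root y with |y| ≤ 4.
  x = 1: f_y(1, y) = -3*y**2 - 4*y + 13; no integer root y with |y| ≤ 4.
  x = 2: f_y(2, y) = -3*y**2 - 2*y + 24; no integer root y with |y| ≤ 4.
  x = 3: f_y(3, y) = 37 - 3*y**2; no integer root y with |y| ≤ 4.
  x = 4: f_y(4, y) = -3*y**2 + 2*y + 52; no integer root y with |y| ≤ 4.
Only singular point on the grid: (-2, -2).
Classify: substitute x = -2 + u, y = -2 + v and expand: f = u**3 + u**2*v - u**2 + u*v**2 - v**3 + v**2.
No constant or linear terms (consistent with a singular point). Quadratic part: -u**2 + v**2. Cubic part: u**3 + u**2*v + u*v**2 - v**3.
The quadratic part v**2 - u**2 = (v − u)(v + u) splits into two distinct linear factors, so there are two distinct tangent lines y − -2 = ±(x − -2) — this is a node (ordinary double point).
Classification: node.


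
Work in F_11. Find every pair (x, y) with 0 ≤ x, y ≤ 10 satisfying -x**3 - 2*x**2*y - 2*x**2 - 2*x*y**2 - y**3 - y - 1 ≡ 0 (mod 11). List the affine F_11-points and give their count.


Affine F_11-points: {(0, 2), (2, 10), (4, 9), (5, 0), (6, 6), (7, 2), (8, 3), (9, 2)}; count = 8.

For each of the 121 pairs (x, y) ∈ F_11², evaluate f(x, y) mod 11. Record the zeros.
  x = 0: [0↦10, 1↦8, 2↦0, 3↦2, 4↦8, 5↦1, 6↦8, 7↦1, 8↦7, 9↦9, 10↦1]  zeros at y ∈ {2}
  x = 1: [0↦7, 1↦1, 2↦7, 3↦8, 4↦9, 5↦4, 6↦9, 7↦7, 8↦3, 9↦2, 10↦9]  zeros at y ∈ ∅
  x = 2: [0↦5, 1↦2, 2↦7, 3↦3, 4↦6, 5↦10, 6↦9, 7↦8, 8↦1, 9↦4, 10↦0]  zeros at y ∈ {10}
  x = 3: [0↦9, 1↦5, 2↦5, 3↦3, 4↦4, 5↦2, 6↦2, 7↦9, 8↦6, 9↦9, 10↦1]  zeros at y ∈ ∅
  x = 4: [0↦2, 1↦4, 2↦6, 3↦2, 4↦8, 5↦7, 6↦4, 7↦4, 8↦1, 9↦0, 10↦6]  zeros at y ∈ {9}
  x = 5: [0↦0, 1↦4, 2↦4, 3↦5, 4↦1, 5↦8, 6↦9, 7↦9, 8↦2, 9↦4, 10↦9]  zeros at y ∈ {0}
  x = 6: [0↦8, 1↦10, 2↦4, 3↦6, 4↦10, 5↦10, 6↦0, 7↦7, 8↦3, 9↦4, 10↦4]  zeros at y ∈ {6}
  x = 7: [0↦9, 1↦5, 2↦0, 3↦10, 4↦7, 5↦7, 6↦4, 7↦3, 8↦9, 9↦5, 10↦7]  zeros at y ∈ {2}
  x = 8: [0↦8, 1↦5, 2↦8, 3↦0, 4↦8, 5↦4, 6↦4, 7↦2, 8↦3, 9↦1, 10↦1]  zeros at y ∈ {3}
  x = 9: [0↦10, 1↦4, 2↦0, 3↦3, 4↦7, 5↦6, 6↦5, 7↦9, 8↦1, 9↦8, 10↦2]  zeros at y ∈ {2}
  x = 10: [0↦9, 1↦7, 2↦3, 3↦2, 4↦9, 5↦7, 6↦1, 7↦7, 8↦8, 9↦9, 10↦4]  zeros at y ∈ ∅
Collecting zeros: affine points = {(0, 2), (2, 10), (4, 9), (5, 0), (6, 6), (7, 2), (8, 3), (9, 2)}.
Total count |C(F_11)_aff| = 8.


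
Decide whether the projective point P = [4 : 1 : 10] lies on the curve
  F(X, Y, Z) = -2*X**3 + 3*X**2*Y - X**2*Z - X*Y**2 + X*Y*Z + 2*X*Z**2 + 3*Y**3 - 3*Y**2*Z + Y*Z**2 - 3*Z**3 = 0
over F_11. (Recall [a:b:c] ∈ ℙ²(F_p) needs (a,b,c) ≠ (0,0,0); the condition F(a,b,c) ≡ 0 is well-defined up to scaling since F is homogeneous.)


F(4,1,10) ≡ 1 (mod 11); P is NOT on the curve.

Evaluate F(4, 1, 10) term-by-term (mod 11).
  -2*X**3 ↦ -2·64·1·1 = -128
  3*X**2*Y ↦ 3·16·1·1 = 48
  -X**2*Z ↦ -1·16·1·10 = -160
  -X*Y**2 ↦ -1·4·1·1 = -4
  X*Y*Z ↦ 1·4·1·10 = 40
  2*X*Z**2 ↦ 2·4·1·100 = 800
  3*Y**3 ↦ 3·1·1·1 = 3
  -3*Y**2*Z ↦ -3·1·1·10 = -30
  Y*Z**2 ↦ 1·1·1·100 = 100
  -3*Z**3 ↦ -3·1·1·1000 = -3000
Sum: F(4, 1, 10) = (-128) + (48) + (-160) + (-4) + (40) + (800) + (3) + (-30) + (100) + (-3000) = -2331.
Reducing mod 11: -2331 ≡ 1 (mod 11).
Since F(a, b, c) ≡ 1 ≠ 0 (mod 11), P does NOT lie on the curve.


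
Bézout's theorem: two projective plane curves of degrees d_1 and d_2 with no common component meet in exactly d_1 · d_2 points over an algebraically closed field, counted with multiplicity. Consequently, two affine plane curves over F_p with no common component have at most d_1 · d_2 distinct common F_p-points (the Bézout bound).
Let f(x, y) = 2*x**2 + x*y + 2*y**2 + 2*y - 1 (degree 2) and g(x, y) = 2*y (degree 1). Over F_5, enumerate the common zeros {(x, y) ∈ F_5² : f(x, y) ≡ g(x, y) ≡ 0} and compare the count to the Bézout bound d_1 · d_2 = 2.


Common zeros: ∅; count = 0; Bézout bound = 2.

deg(f) = 2, deg(g) = 1, so Bézout bound = 2.
Scan x ∈ F_5. For each x, list the y ∈ F_5 with f(x, y) ≡ 0 and those with g(x, y) ≡ 0 (mod 5); the common zeros in that column are the intersection.
  x = 0: f ≡ 0 at y ∈ ∅; g ≡ 0 at y ∈ {0}; common: ∅.
  x = 1: f ≡ 0 at y ∈ {2, 4}; g ≡ 0 at y ∈ {0}; common: ∅.
  x = 2: f ≡ 0 at y ∈ {4}; g ≡ 0 at y ∈ {0}; common: ∅.
  x = 3: f ≡ 0 at y ∈ {2, 3}; g ≡ 0 at y ∈ {0}; common: ∅.
  x = 4: f ≡ 0 at y ∈ ∅; g ≡ 0 at y ∈ {0}; common: ∅.
Collecting: common zeros = ∅, so the count is 0.
Comparison with the Bézout bound: 0 ≤ 2 = deg(f)·deg(g), as expected for curves with no common component (the affine F_5-count falls short of the bound because intersections may lie at infinity, over extension fields, or carry multiplicity).


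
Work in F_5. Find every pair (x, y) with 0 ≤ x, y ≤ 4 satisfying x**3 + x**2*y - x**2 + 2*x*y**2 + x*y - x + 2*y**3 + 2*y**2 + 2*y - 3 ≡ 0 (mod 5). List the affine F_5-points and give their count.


Affine F_5-points: {(0, 2), (0, 3), (0, 4), (2, 1), (2, 2), (2, 4), (3, 3), (4, 1)}; count = 8.

For each of the 25 pairs (x, y) ∈ F_5², evaluate f(x, y) mod 5. Record the zeros.
  x = 0: [0↦2, 1↦3, 2↦0, 3↦0, 4↦0]  zeros at y ∈ {2, 3, 4}
  x = 1: [0↦1, 1↦1, 2↦1, 3↦3, 4↦4]  zeros at y ∈ ∅
  x = 2: [0↦4, 1↦0, 2↦0, 3↦1, 4↦0]  zeros at y ∈ {1, 2, 4}
  x = 3: [0↦2, 1↦1, 2↦3, 3↦0, 4↦4]  zeros at y ∈ {3}
  x = 4: [0↦1, 1↦0, 2↦1, 3↦1, 4↦2]  zeros at y ∈ {1}
Collecting zeros: affine points = {(0, 2), (0, 3), (0, 4), (2, 1), (2, 2), (2, 4), (3, 3), (4, 1)}.
Total count |C(F_5)_aff| = 8.


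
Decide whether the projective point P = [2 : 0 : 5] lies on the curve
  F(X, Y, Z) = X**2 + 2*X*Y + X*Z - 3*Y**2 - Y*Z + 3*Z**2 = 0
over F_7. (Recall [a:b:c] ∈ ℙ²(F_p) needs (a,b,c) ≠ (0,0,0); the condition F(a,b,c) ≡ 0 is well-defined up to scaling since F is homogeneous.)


F(2,0,5) ≡ 5 (mod 7); P is NOT on the curve.

Evaluate F(2, 0, 5) term-by-term (mod 7).
  X**2 ↦ 1·4·1·1 = 4
  2*X*Y ↦ 2·2·0·1 = 0
  X*Z ↦ 1·2·1·5 = 10
  -3*Y**2 ↦ -3·1·0·1 = 0
  -Y*Z ↦ -1·1·0·5 = 0
  3*Z**2 ↦ 3·1·1·25 = 75
Sum: F(2, 0, 5) = (4) + (0) + (10) + (0) + (0) + (75) = 89.
Reducing mod 7: 89 ≡ 5 (mod 7).
Since F(a, b, c) ≡ 5 ≠ 0 (mod 7), P does NOT lie on the curve.


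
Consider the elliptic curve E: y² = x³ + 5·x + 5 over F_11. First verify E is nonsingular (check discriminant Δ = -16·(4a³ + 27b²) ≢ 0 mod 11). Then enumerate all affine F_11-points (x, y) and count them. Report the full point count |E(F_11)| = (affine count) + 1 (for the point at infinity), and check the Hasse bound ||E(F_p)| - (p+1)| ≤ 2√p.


Affine points = {(0, 4), (0, 7), (1, 0), (2, 1), (2, 10), (3, 5), (3, 6), (4, 1), (4, 10), (5, 1), (5, 10), (6, 3), (6, 8), (7, 3), (7, 8), (9, 3), (9, 8)}; affine count = 17; |E(F_11)| = 18.

Discriminant check: Δ ∝ 4a³ + 27b² = 4·5³ + 27·5² = 4·125 + 27·25 ≡ 9 (mod 11). Nonzero ⇒ E is nonsingular.
For each x ∈ F_11, compute rhs = x³ + 5·x + 5 mod 11, then count y ∈ F_11 with y² ≡ rhs.
  x = 0: rhs = 5, matching y values: 4, 7 (2 points).
  x = 1: rhs = 0, matching y values: 0 (1 points).
  x = 2: rhs = 1, matching y values: 1, 10 (2 points).
  x = 3: rhs = 3, matching y values: 5, 6 (2 points).
  x = 4: rhs = 1, matching y values: 1, 10 (2 points).
  x = 5: rhs = 1, matching y values: 1, 10 (2 points).
  x = 6: rhs = 9, matching y values: 3, 8 (2 points).
  x = 7: rhs = 9, matching y values: 3, 8 (2 points).
  x = 8: rhs = 7, matching y values: none (0 points).
  x = 9: rhs = 9, matching y values: 3, 8 (2 points).
  x = 10: rhs = 10, matching y values: none (0 points).
Total affine count: 17.
Full point count |E(F_11)| = 17 + 1 = 18.
Hasse bound: |18 − (11+1)| = |6| = 6 ≤ 2√11 ≈ 6.6332 ✓.


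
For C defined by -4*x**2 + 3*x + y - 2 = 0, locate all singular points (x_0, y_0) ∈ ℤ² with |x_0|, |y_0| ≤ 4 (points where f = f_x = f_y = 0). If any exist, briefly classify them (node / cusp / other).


No singular points in the scanned grid; C is smooth there.

Compute partial derivatives:
  f_x = 3 - 8*x.
  f_y = 1.
f_y = 1 is a nonzero constant, so f_y never vanishes: no point (x, y) can satisfy f = f_x = f_y = 0. In particular no (x, y) ∈ {−4, ..., 4}² is singular; the curve is smooth.


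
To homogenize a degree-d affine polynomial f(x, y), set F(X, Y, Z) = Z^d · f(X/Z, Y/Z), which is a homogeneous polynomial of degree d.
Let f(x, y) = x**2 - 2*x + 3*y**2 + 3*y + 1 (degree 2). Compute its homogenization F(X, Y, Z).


F(X, Y, Z) = X**2 - 2*X*Z + 3*Y**2 + 3*Y*Z + Z**2

deg(f) = 2.
Substitute x = X/Z, y = Y/Z into f, then multiply by Z^2.
  monomial 1·x^2·y^0 ↦ 1·X^2·Y^0·Z^0.
  monomial -2·x^1·y^0 ↦ -2·X^1·Y^0·Z^1.
  monomial 3·x^0·y^2 ↦ 3·X^0·Y^2·Z^0.
  monomial 3·x^0·y^1 ↦ 3·X^0·Y^1·Z^1.
  monomial 1·x^0·y^0 ↦ 1·X^0·Y^0·Z^2.
Collecting: F(X, Y, Z) = X**2 - 2*X*Z + 3*Y**2 + 3*Y*Z + Z**2.


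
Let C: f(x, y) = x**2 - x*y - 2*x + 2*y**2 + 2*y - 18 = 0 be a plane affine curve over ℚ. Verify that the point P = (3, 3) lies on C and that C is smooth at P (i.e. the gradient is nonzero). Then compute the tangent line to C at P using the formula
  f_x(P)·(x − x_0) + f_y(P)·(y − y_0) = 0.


Tangent line at P: x + 11*y - 36 = 0.

Step 1: f(3, 3) = 0, so P lies on C.
Step 2: partial derivatives
  f_x(x, y) = 2*x - y - 2, f_y(x, y) = -x + 4*y + 2.
  f_x(P) = 1, f_y(P) = 11 (gradient nonzero, so P is smooth).
Step 3: tangent line at P: 1·(x − 3) + 11·(y − 3) = 0.
Expanding: x + 11*y - 36 = 0.


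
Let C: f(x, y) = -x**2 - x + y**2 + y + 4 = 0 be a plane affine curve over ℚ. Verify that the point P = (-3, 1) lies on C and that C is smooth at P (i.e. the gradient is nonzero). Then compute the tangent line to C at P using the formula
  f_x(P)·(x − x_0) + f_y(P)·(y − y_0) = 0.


Tangent line at P: 5*x + 3*y + 12 = 0.

Step 1: f(-3, 1) = 0, so P lies on C.
Step 2: partial derivatives
  f_x(x, y) = -2*x - 1, f_y(x, y) = 2*y + 1.
  f_x(P) = 5, f_y(P) = 3 (gradient nonzero, so P is smooth).
Step 3: tangent line at P: 5·(x − -3) + 3·(y − 1) = 0.
Expanding: 5*x + 3*y + 12 = 0.


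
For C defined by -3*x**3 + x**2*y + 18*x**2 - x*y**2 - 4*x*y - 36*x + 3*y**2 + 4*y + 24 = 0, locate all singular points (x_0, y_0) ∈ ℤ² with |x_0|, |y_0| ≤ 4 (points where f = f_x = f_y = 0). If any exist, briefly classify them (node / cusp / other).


Singular points: {(2, 0)}; classification: cusp.

Compute partial derivatives:
  f_x = -9*x**2 + 2*x*y + 36*x - y**2 - 4*y - 36.
  f_y = x**2 - 2*x*y - 4*x + 6*y + 4.
Scan x_0 ∈ {−4, ..., 4}. For each x_0, f_y(x_0, y) is a polynomial in y; find its integer roots y ∈ {−4, ..., 4}, then test f_x and f at those candidates.
  x = -4: f_y(-4, y) = 14*y + 36; no integer root y with |y| ≤ 4.
  x = -3: f_y(-3, y) = 12*y + 25; no integer root y with |y| ≤ 4.
  x = -2: f_y(-2, y) = 10*y + 16; no integer root y with |y| ≤ 4.
  x = -1: f_y(-1, y) = 8*y + 9; no integer root y with |y| ≤ 4.
  x = 0: f_y(0, y) = 6*y + 4; no integer root y with |y| ≤ 4.
  x = 1: f_y(1, y) = 4*y + 1; no integer root y with |y| ≤ 4.
  x = 2: f_y(2, y) = 2*y; vanishes at y ∈ {0}. (2, 0): f_x = 0, f = 0 — SINGULAR.
  x = 3: f_y(3, y) = 1; no integer root y with |y| ≤ 4.
  x = 4: f_y(4, y) = 4 - 2*y; vanishes at y ∈ {2}. (4, 2): f_x = -32 ≠ 0.
Only singular point on the grid: (2, 0).
Classify: substitute x = 2 + u, y = 0 + v and expand: f = -3*u**3 + u**2*v - u*v**2 + v**2.
No constant or linear terms (consistent with a singular point). Quadratic part: v**2. Cubic part: -3*u**3 + u**2*v - u*v**2.
The quadratic part v**2 is a perfect square, so there is a single (double) tangent line v = 0, i.e. y = 0. Restricting the cubic part to that line (v = 0) leaves -3*u**3 ≠ 0, so f is not divisible by v and the branch is v² ≈ 3*u**3 to lowest order — this is a cusp.
Classification: cusp.


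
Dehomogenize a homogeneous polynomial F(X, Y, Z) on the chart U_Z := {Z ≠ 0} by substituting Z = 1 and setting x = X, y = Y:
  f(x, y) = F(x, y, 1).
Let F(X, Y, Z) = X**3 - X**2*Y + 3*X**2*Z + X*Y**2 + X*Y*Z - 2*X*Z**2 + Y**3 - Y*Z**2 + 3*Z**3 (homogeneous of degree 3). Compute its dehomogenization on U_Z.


f(x, y) = x**3 - x**2*y + 3*x**2 + x*y**2 + x*y - 2*x + y**3 - y + 3

On U_Z we set Z = 1. Each monomial c·X^i·Y^j·Z^k in F becomes c·x^i·y^j·1^k = c·x^i·y^j.
Substituting Z = 1: F(X, Y, 1) = x**3 - x**2*y + 3*x**2 + x*y**2 + x*y - 2*x + y**3 - y + 3.
Note: deg(f) ≤ deg(F) = 3; strict inequality happens when F is divisible by Z (lost terms).


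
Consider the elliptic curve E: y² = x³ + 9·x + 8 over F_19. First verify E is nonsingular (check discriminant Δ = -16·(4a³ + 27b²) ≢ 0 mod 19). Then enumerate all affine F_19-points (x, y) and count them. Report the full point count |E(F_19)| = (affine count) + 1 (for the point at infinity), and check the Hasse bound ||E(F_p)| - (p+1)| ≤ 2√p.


Affine points = {(3, 9), (3, 10), (5, 8), (5, 11), (9, 1), (9, 18), (12, 1), (12, 18), (13, 2), (13, 17), (14, 3), (14, 16), (16, 7), (16, 12), (17, 1), (17, 18), (18, 6), (18, 13)}; affine count = 18; |E(F_19)| = 19.

Discriminant check: Δ ∝ 4a³ + 27b² = 4·9³ + 27·8² = 4·729 + 27·64 ≡ 8 (mod 19). Nonzero ⇒ E is nonsingular.
For each x ∈ F_19, compute rhs = x³ + 9·x + 8 mod 19, then count y ∈ F_19 with y² ≡ rhs.
  x = 0: rhs = 8, matching y values: none (0 points).
  x = 1: rhs = 18, matching y values: none (0 points).
  x = 2: rhs = 15, matching y values: none (0 points).
  x = 3: rhs = 5, matching y values: 9, 10 (2 points).
  x = 4: rhs = 13, matching y values: none (0 points).
  x = 5: rhs = 7, matching y values: 8, 11 (2 points).
  x = 6: rhs = 12, matching y values: none (0 points).
  x = 7: rhs = 15, matching y values: none (0 points).
  x = 8: rhs = 3, matching y values: none (0 points).
  x = 9: rhs = 1, matching y values: 1, 18 (2 points).
  x = 10: rhs = 15, matching y values: none (0 points).
  x = 11: rhs = 13, matching y values: none (0 points).
  x = 12: rhs = 1, matching y values: 1, 18 (2 points).
  x = 13: rhs = 4, matching y values: 2, 17 (2 points).
  x = 14: rhs = 9, matching y values: 3, 16 (2 points).
  x = 15: rhs = 3, matching y values: none (0 points).
  x = 16: rhs = 11, matching y values: 7, 12 (2 points).
  x = 17: rhs = 1, matching y values: 1, 18 (2 points).
  x = 18: rhs = 17, matching y values: 6, 13 (2 points).
Total affine count: 18.
Full point count |E(F_19)| = 18 + 1 = 19.
Hasse bound: |19 − (19+1)| = |-1| = 1 ≤ 2√19 ≈ 8.7178 ✓.


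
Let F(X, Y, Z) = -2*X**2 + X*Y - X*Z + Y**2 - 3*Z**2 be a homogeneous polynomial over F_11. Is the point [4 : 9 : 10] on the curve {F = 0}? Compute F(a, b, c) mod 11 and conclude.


F(4,9,10) ≡ 9 (mod 11); P is NOT on the curve.

Evaluate F(4, 9, 10) term-by-term (mod 11).
  -2*X**2 ↦ -2·16·1·1 = -32
  X*Y ↦ 1·4·9·1 = 36
  -X*Z ↦ -1·4·1·10 = -40
  Y**2 ↦ 1·1·81·1 = 81
  -3*Z**2 ↦ -3·1·1·100 = -300
Sum: F(4, 9, 10) = (-32) + (36) + (-40) + (81) + (-300) = -255.
Reducing mod 11: -255 ≡ 9 (mod 11).
Since F(a, b, c) ≡ 9 ≠ 0 (mod 11), P does NOT lie on the curve.
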